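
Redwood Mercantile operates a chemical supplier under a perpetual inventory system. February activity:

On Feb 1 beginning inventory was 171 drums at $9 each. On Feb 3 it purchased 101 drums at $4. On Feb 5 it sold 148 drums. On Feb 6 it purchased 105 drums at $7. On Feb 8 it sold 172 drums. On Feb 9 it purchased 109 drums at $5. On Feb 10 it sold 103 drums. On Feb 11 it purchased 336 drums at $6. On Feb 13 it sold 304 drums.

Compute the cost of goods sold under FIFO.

Feb 5, 148 sold [FIFO — oldest first]: 148 @ $9 = $1,332
Feb 8, 172 sold [FIFO — oldest first]: 23 @ $9 + 101 @ $4 + 48 @ $7 = $947
Feb 10, 103 sold [FIFO — oldest first]: 57 @ $7 + 46 @ $5 = $629
Feb 13, 304 sold [FIFO — oldest first]: 63 @ $5 + 241 @ $6 = $1,761
Total COGS = $1,332 + $947 + $629 + $1,761 = $4,669
Ending inventory: 95 @ $6 = $570

COGS = $4,669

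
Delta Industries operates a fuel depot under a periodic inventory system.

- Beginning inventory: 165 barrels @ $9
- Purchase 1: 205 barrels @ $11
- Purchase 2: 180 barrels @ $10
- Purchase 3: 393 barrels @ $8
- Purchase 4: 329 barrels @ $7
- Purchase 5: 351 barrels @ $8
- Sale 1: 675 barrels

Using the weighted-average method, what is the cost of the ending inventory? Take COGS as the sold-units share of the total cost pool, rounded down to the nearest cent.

Ending inventory = $8,057.71

Sale 1, sell 675: 675/1623 × $13,795.00 → $5,737.29
Ending inventory (cost pool remaining) = $8,057.71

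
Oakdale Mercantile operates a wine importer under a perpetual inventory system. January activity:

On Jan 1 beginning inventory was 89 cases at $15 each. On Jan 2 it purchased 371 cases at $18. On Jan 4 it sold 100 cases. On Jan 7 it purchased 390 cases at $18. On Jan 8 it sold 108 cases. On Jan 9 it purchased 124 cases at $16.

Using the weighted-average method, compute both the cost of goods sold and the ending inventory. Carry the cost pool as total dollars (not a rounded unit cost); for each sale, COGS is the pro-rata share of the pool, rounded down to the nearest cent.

COGS = $3,655.86; ending inventory = $13,361.14

After Jan 1: 89 on hand, pool $1,335.00 (≈ $15.0000 each)
After Jan 2: 460 on hand, pool $8,013.00 (≈ $17.4196 each)
Jan 4, sell 100: 100/460 × $8,013.00 → $1,741.95
After Jan 7: 750 on hand, pool $13,291.05 (≈ $17.7214 each)
Jan 8, sell 108: 108/750 × $13,291.05 → $1,913.91
After Jan 9: 766 on hand, pool $13,361.14 (≈ $17.4427 each)
Total COGS = $1,741.95 + $1,913.91 = $3,655.86
Ending inventory (cost pool remaining) = $13,361.14
Check: goods available $17,017.00 = COGS $3,655.86 + ending $13,361.14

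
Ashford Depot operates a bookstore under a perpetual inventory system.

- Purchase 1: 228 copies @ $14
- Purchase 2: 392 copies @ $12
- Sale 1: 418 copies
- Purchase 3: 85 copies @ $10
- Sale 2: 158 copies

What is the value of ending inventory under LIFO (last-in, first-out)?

Ending inventory = $1,806

Sale 1 (418) [LIFO — newest first]: 392 @ $12 + 26 @ $14 = $5,068
Sale 2 (158) [LIFO — newest first]: 85 @ $10 + 73 @ $14 = $1,872
Total COGS = $5,068 + $1,872 = $6,940
Ending inventory: 129 @ $14 = $1,806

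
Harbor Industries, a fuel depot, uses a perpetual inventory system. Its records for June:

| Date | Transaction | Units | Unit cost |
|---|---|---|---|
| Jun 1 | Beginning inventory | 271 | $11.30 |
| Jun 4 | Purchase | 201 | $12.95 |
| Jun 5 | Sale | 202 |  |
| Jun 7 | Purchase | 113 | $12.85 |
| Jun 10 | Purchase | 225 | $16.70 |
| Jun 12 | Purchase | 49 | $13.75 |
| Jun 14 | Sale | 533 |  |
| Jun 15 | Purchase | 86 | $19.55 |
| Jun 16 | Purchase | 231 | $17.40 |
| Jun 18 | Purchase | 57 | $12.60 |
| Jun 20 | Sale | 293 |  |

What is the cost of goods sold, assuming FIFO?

COGS = $14,674.05

Jun 5, 202 sold [FIFO — oldest first]: 202 @ $11.30 = $2,282.60
Jun 14, 533 sold [FIFO — oldest first]: 69 @ $11.30 + 201 @ $12.95 + 113 @ $12.85 + 150 @ $16.70 = $7,339.70
Jun 20, 293 sold [FIFO — oldest first]: 75 @ $16.70 + 49 @ $13.75 + 86 @ $19.55 + 83 @ $17.40 = $5,051.75
Total COGS = $2,282.60 + $7,339.70 + $5,051.75 = $14,674.05
Ending inventory: 148 @ $17.40 + 57 @ $12.60 = $3,293.40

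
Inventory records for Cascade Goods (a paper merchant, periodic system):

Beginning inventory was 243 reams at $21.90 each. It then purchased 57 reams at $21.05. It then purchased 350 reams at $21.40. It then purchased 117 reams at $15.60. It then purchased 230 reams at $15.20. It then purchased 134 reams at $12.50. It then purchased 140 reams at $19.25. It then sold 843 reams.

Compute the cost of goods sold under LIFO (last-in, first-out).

Sale 1 (843) [LIFO — newest first]: 140 @ $19.25 + 134 @ $12.50 + 230 @ $15.20 + 117 @ $15.60 + 222 @ $21.40 = $14,442.00
Ending inventory: 243 @ $21.90 + 57 @ $21.05 + 128 @ $21.40 = $9,260.75
Check: goods available $23,702.75 = COGS $14,442.00 + ending $9,260.75

COGS = $14,442.00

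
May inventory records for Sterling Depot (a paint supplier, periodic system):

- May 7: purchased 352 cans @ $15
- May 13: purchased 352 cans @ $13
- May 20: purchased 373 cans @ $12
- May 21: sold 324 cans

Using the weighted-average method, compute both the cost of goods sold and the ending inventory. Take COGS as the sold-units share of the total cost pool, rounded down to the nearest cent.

May 21, sell 324: 324/1077 × $14,332.00 → $4,311.57
Ending inventory (cost pool remaining) = $10,020.43
Check: goods available $14,332.00 = COGS $4,311.57 + ending $10,020.43

COGS = $4,311.57; ending inventory = $10,020.43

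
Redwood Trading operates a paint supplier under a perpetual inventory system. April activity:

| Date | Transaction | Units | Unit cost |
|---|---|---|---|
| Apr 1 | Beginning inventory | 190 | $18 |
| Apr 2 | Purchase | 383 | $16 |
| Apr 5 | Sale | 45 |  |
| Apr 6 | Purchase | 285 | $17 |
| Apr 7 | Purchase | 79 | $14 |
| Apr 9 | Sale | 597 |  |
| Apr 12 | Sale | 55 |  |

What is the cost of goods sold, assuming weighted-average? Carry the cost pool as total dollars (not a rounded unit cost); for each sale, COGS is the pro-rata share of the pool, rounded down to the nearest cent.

After Apr 1: 190 on hand, pool $3,420.00 (≈ $18.0000 each)
After Apr 2: 573 on hand, pool $9,548.00 (≈ $16.6632 each)
Apr 5, sell 45: 45/573 × $9,548.00 → $749.84
After Apr 6: 813 on hand, pool $13,643.16 (≈ $16.7813 each)
After Apr 7: 892 on hand, pool $14,749.16 (≈ $16.5349 each)
Apr 9, sell 597: 597/892 × $14,749.16 → $9,871.35
Apr 12, sell 55: 55/295 × $4,877.81 → $909.42
Total COGS = $749.84 + $9,871.35 + $909.42 = $11,530.61
Ending inventory (cost pool remaining) = $3,968.39
Check: goods available $15,499.00 = COGS $11,530.61 + ending $3,968.39

COGS = $11,530.61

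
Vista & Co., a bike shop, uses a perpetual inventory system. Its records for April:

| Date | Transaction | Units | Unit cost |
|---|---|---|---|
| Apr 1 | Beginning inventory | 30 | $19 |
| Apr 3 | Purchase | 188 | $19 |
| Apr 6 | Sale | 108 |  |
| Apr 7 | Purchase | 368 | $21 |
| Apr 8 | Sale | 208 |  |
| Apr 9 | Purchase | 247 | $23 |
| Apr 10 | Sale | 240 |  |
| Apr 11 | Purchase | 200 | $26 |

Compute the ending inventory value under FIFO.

Ending inventory = $11,511

Apr 6, 108 sold [FIFO — oldest first]: 30 @ $19 + 78 @ $19 = $2,052
Apr 8, 208 sold [FIFO — oldest first]: 110 @ $19 + 98 @ $21 = $4,148
Apr 10, 240 sold [FIFO — oldest first]: 240 @ $21 = $5,040
Total COGS = $2,052 + $4,148 + $5,040 = $11,240
Ending inventory: 30 @ $21 + 247 @ $23 + 200 @ $26 = $11,511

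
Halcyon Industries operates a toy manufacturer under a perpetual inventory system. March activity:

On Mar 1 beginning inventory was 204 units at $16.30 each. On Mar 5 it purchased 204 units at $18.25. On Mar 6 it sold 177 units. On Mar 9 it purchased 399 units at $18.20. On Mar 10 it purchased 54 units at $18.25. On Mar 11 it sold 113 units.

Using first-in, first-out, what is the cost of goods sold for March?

COGS = $4,894.70

Mar 6, 177 sold [FIFO — oldest first]: 177 @ $16.30 = $2,885.10
Mar 11, 113 sold [FIFO — oldest first]: 27 @ $16.30 + 86 @ $18.25 = $2,009.60
Total COGS = $2,885.10 + $2,009.60 = $4,894.70
Ending inventory: 118 @ $18.25 + 399 @ $18.20 + 54 @ $18.25 = $10,400.80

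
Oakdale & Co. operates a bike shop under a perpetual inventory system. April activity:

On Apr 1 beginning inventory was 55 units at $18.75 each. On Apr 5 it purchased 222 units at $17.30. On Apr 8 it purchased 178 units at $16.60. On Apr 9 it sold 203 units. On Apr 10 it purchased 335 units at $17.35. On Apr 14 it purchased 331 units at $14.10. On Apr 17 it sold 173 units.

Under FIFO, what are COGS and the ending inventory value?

Apr 9, 203 sold [FIFO — oldest first]: 55 @ $18.75 + 148 @ $17.30 = $3,591.65
Apr 17, 173 sold [FIFO — oldest first]: 74 @ $17.30 + 99 @ $16.60 = $2,923.60
Total COGS = $3,591.65 + $2,923.60 = $6,515.25
Ending inventory: 79 @ $16.60 + 335 @ $17.35 + 331 @ $14.10 = $11,790.75

COGS = $6,515.25; ending inventory = $11,790.75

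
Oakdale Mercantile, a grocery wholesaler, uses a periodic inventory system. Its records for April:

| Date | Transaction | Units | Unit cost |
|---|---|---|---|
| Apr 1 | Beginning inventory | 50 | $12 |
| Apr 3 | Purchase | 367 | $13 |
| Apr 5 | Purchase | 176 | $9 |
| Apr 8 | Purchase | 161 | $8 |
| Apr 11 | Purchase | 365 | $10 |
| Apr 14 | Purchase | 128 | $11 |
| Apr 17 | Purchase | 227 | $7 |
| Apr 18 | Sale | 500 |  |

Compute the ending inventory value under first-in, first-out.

Apr 18, 500 sold [FIFO — oldest first]: 50 @ $12 + 367 @ $13 + 83 @ $9 = $6,118
Ending inventory: 93 @ $9 + 161 @ $8 + 365 @ $10 + 128 @ $11 + 227 @ $7 = $8,772
Check: goods available $14,890 = COGS $6,118 + ending $8,772

Ending inventory = $8,772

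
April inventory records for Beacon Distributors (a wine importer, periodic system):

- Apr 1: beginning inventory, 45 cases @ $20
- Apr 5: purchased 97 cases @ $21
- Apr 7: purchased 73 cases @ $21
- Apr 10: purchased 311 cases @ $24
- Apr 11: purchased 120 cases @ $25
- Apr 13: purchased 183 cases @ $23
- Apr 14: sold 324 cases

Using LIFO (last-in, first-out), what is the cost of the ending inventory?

Apr 14, 324 sold [LIFO — newest first]: 183 @ $23 + 120 @ $25 + 21 @ $24 = $7,713
Ending inventory: 45 @ $20 + 97 @ $21 + 73 @ $21 + 290 @ $24 = $11,430
Check: goods available $19,143 = COGS $7,713 + ending $11,430

Ending inventory = $11,430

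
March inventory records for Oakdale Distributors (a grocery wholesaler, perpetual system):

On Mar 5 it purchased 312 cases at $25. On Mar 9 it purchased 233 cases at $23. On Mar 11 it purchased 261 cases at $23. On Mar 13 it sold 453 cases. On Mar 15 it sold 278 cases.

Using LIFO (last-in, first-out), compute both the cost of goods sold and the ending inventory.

Mar 13, 453 sold [LIFO — newest first]: 261 @ $23 + 192 @ $23 = $10,419
Mar 15, 278 sold [LIFO — newest first]: 41 @ $23 + 237 @ $25 = $6,868
Total COGS = $10,419 + $6,868 = $17,287
Ending inventory: 75 @ $25 = $1,875
Check: goods available $19,162 = COGS $17,287 + ending $1,875

COGS = $17,287; ending inventory = $1,875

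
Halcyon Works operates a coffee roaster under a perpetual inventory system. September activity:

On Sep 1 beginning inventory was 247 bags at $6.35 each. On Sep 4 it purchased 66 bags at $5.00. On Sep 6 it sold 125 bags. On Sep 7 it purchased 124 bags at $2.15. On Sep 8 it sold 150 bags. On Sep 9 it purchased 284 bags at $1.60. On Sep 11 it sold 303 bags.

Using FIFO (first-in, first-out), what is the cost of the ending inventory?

Sep 6, 125 sold [FIFO — oldest first]: 125 @ $6.35 = $793.75
Sep 8, 150 sold [FIFO — oldest first]: 122 @ $6.35 + 28 @ $5.00 = $914.70
Sep 11, 303 sold [FIFO — oldest first]: 38 @ $5.00 + 124 @ $2.15 + 141 @ $1.60 = $682.20
Total COGS = $793.75 + $914.70 + $682.20 = $2,390.65
Ending inventory: 143 @ $1.60 = $228.80
Check: goods available $2,619.45 = COGS $2,390.65 + ending $228.80

Ending inventory = $228.80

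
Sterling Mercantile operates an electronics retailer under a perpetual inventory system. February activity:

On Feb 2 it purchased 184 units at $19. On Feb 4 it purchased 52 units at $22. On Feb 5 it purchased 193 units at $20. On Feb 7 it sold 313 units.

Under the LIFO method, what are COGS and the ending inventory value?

Feb 7, 313 sold [LIFO — newest first]: 193 @ $20 + 52 @ $22 + 68 @ $19 = $6,296
Ending inventory: 116 @ $19 = $2,204

COGS = $6,296; ending inventory = $2,204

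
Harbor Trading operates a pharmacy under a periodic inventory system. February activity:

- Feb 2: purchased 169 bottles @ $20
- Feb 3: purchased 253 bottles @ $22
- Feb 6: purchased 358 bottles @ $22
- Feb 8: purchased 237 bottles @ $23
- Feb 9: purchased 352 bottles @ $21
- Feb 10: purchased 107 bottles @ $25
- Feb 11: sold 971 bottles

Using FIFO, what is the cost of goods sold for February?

Feb 11, 971 sold [FIFO — oldest first]: 169 @ $20 + 253 @ $22 + 358 @ $22 + 191 @ $23 = $21,215
Ending inventory: 46 @ $23 + 352 @ $21 + 107 @ $25 = $11,125
Check: goods available $32,340 = COGS $21,215 + ending $11,125

COGS = $21,215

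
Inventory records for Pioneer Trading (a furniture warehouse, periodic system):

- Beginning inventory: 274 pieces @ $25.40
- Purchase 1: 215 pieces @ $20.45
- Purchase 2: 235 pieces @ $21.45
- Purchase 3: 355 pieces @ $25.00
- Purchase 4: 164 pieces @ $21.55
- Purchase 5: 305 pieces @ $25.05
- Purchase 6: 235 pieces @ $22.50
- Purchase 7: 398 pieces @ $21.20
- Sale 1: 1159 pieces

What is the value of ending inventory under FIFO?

Sale 1 (1159) [FIFO — oldest first]: 274 @ $25.40 + 215 @ $20.45 + 235 @ $21.45 + 355 @ $25.00 + 80 @ $21.55 = $26,996.10
Ending inventory: 84 @ $21.55 + 305 @ $25.05 + 235 @ $22.50 + 398 @ $21.20 = $23,175.55
Check: goods available $50,171.65 = COGS $26,996.10 + ending $23,175.55

Ending inventory = $23,175.55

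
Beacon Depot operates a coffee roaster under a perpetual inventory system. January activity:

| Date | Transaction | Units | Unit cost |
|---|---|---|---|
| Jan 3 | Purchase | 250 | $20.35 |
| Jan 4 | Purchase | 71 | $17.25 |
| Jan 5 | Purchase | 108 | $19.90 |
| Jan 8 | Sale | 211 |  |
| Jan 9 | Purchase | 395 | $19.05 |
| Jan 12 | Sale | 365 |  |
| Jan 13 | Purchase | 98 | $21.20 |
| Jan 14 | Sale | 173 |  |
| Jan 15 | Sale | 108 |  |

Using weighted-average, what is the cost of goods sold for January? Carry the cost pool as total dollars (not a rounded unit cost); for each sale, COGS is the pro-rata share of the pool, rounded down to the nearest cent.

After Jan 3: 250 on hand, pool $5,087.50 (≈ $20.3500 each)
After Jan 4: 321 on hand, pool $6,312.25 (≈ $19.6643 each)
After Jan 5: 429 on hand, pool $8,461.45 (≈ $19.7237 each)
Jan 8, sell 211: 211/429 × $8,461.45 → $4,161.69
After Jan 9: 613 on hand, pool $11,824.51 (≈ $19.2896 each)
Jan 12, sell 365: 365/613 × $11,824.51 → $7,040.69
After Jan 13: 346 on hand, pool $6,861.42 (≈ $19.8307 each)
Jan 14, sell 173: 173/346 × $6,861.42 → $3,430.71
Jan 15, sell 108: 108/173 × $3,430.71 → $2,141.71
Total COGS = $4,161.69 + $7,040.69 + $3,430.71 + $2,141.71 = $16,774.80
Ending inventory (cost pool remaining) = $1,289.00

COGS = $16,774.80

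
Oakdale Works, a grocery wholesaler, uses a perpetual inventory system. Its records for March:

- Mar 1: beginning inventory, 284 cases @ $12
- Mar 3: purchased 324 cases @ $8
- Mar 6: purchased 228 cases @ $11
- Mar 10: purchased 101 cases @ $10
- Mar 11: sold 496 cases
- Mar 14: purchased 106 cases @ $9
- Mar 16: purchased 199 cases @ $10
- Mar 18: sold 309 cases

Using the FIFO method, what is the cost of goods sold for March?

COGS = $8,167

Mar 11, 496 sold [FIFO — oldest first]: 284 @ $12 + 212 @ $8 = $5,104
Mar 18, 309 sold [FIFO — oldest first]: 112 @ $8 + 197 @ $11 = $3,063
Total COGS = $5,104 + $3,063 = $8,167
Ending inventory: 31 @ $11 + 101 @ $10 + 106 @ $9 + 199 @ $10 = $4,295
Check: goods available $12,462 = COGS $8,167 + ending $4,295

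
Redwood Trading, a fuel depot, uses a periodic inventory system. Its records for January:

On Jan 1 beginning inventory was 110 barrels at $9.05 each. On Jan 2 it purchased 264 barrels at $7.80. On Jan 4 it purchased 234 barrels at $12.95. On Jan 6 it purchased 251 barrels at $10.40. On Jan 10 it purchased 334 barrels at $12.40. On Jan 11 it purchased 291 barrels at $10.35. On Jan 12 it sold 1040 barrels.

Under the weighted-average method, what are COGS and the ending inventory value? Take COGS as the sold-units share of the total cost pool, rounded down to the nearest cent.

COGS = $11,107.01; ending inventory = $4,741.84

Jan 12, sell 1040: 1040/1484 × $15,848.85 → $11,107.01
Ending inventory (cost pool remaining) = $4,741.84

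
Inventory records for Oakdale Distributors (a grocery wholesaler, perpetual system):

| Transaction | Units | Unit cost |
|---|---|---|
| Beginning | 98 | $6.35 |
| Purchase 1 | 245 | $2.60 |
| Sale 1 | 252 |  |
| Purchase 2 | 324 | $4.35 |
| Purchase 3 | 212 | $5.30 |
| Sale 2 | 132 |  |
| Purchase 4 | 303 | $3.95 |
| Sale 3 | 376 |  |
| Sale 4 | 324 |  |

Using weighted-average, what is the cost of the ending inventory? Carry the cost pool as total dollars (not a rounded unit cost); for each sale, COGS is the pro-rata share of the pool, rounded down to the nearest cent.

After Beginning: 98 on hand, pool $622.30 (≈ $6.3500 each)
After Purchase 1: 343 on hand, pool $1,259.30 (≈ $3.6714 each)
Sale 1, sell 252: 252/343 × $1,259.30 → $925.20
After Purchase 2: 415 on hand, pool $1,743.50 (≈ $4.2012 each)
After Purchase 3: 627 on hand, pool $2,867.10 (≈ $4.5727 each)
Sale 2, sell 132: 132/627 × $2,867.10 → $603.60
After Purchase 4: 798 on hand, pool $3,460.35 (≈ $4.3363 each)
Sale 3, sell 376: 376/798 × $3,460.35 → $1,630.44
Sale 4, sell 324: 324/422 × $1,829.91 → $1,404.95
Total COGS = $925.20 + $603.60 + $1,630.44 + $1,404.95 = $4,564.19
Ending inventory (cost pool remaining) = $424.96

Ending inventory = $424.96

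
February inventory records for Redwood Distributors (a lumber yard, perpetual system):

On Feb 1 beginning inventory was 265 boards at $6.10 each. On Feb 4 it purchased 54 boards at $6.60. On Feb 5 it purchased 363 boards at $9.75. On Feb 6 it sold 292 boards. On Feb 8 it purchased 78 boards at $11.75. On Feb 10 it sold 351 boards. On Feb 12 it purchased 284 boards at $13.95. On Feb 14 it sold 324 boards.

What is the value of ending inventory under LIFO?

Feb 6, 292 sold [LIFO — newest first]: 292 @ $9.75 = $2,847.00
Feb 10, 351 sold [LIFO — newest first]: 78 @ $11.75 + 71 @ $9.75 + 54 @ $6.60 + 148 @ $6.10 = $2,867.95
Feb 14, 324 sold [LIFO — newest first]: 284 @ $13.95 + 40 @ $6.10 = $4,205.80
Total COGS = $2,847.00 + $2,867.95 + $4,205.80 = $9,920.75
Ending inventory: 77 @ $6.10 = $469.70

Ending inventory = $469.70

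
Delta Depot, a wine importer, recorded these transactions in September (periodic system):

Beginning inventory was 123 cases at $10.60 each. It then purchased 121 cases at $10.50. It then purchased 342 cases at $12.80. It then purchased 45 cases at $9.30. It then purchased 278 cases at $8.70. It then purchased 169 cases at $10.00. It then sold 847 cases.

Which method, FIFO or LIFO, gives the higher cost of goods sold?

FIFO COGS: 123 @ $10.60 + 121 @ $10.50 + 342 @ $12.80 + 45 @ $9.30 + 216 @ $8.70 = $9,249.60
LIFO COGS: 169 @ $10.00 + 278 @ $8.70 + 45 @ $9.30 + 342 @ $12.80 + 13 @ $10.50 = $9,041.20

FIFO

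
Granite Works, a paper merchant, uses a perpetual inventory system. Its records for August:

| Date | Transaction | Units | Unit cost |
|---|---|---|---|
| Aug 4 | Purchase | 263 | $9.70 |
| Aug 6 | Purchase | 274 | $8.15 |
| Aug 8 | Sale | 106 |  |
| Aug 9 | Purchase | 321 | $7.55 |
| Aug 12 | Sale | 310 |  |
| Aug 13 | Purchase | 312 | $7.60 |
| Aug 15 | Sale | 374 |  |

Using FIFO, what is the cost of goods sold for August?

Aug 8, 106 sold [FIFO — oldest first]: 106 @ $9.70 = $1,028.20
Aug 12, 310 sold [FIFO — oldest first]: 157 @ $9.70 + 153 @ $8.15 = $2,769.85
Aug 15, 374 sold [FIFO — oldest first]: 121 @ $8.15 + 253 @ $7.55 = $2,896.30
Total COGS = $1,028.20 + $2,769.85 + $2,896.30 = $6,694.35
Ending inventory: 68 @ $7.55 + 312 @ $7.60 = $2,884.60

COGS = $6,694.35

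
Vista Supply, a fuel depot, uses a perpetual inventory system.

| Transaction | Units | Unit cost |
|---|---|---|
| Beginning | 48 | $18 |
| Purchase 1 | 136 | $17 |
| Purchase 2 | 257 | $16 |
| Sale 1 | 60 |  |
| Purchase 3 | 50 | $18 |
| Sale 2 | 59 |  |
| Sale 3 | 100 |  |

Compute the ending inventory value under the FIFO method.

Ending inventory = $4,452

Sale 1 (60) [FIFO — oldest first]: 48 @ $18 + 12 @ $17 = $1,068
Sale 2 (59) [FIFO — oldest first]: 59 @ $17 = $1,003
Sale 3 (100) [FIFO — oldest first]: 65 @ $17 + 35 @ $16 = $1,665
Total COGS = $1,068 + $1,003 + $1,665 = $3,736
Ending inventory: 222 @ $16 + 50 @ $18 = $4,452
Check: goods available $8,188 = COGS $3,736 + ending $4,452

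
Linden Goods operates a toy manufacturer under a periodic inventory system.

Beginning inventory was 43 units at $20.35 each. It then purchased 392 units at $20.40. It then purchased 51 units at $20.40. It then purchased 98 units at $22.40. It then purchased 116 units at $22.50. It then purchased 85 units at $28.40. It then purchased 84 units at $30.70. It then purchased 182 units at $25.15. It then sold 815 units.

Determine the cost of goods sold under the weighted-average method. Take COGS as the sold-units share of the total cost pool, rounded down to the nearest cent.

Sale 1, sell 815: 815/1051 × $24,287.55 → $18,833.82
Ending inventory (cost pool remaining) = $5,453.73

COGS = $18,833.82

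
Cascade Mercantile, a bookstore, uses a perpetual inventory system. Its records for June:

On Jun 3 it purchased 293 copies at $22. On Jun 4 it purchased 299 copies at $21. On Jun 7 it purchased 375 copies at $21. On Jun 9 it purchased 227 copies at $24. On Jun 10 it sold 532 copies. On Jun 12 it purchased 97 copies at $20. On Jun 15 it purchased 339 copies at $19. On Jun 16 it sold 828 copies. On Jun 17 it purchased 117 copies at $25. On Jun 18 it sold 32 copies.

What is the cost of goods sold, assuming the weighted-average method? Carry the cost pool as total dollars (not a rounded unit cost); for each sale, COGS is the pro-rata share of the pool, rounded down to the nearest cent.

After Jun 3: 293 on hand, pool $6,446.00 (≈ $22.0000 each)
After Jun 4: 592 on hand, pool $12,725.00 (≈ $21.4949 each)
After Jun 7: 967 on hand, pool $20,600.00 (≈ $21.3030 each)
After Jun 9: 1194 on hand, pool $26,048.00 (≈ $21.8157 each)
Jun 10, sell 532: 532/1194 × $26,048.00 → $11,605.97
After Jun 12: 759 on hand, pool $16,382.03 (≈ $21.5837 each)
After Jun 15: 1098 on hand, pool $22,823.03 (≈ $20.7860 each)
Jun 16, sell 828: 828/1098 × $22,823.03 → $17,210.80
After Jun 17: 387 on hand, pool $8,537.23 (≈ $22.0600 each)
Jun 18, sell 32: 32/387 × $8,537.23 → $705.92
Total COGS = $11,605.97 + $17,210.80 + $705.92 = $29,522.69
Ending inventory (cost pool remaining) = $7,831.31

COGS = $29,522.69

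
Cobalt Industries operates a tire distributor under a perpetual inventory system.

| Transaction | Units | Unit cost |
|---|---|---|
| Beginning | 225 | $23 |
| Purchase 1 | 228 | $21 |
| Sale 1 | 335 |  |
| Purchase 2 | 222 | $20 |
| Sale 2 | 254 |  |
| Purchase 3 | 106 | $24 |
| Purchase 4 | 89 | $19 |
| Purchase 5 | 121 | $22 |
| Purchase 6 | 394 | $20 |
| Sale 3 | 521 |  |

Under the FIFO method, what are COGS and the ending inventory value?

Sale 1 (335) [FIFO — oldest first]: 225 @ $23 + 110 @ $21 = $7,485
Sale 2 (254) [FIFO — oldest first]: 118 @ $21 + 136 @ $20 = $5,198
Sale 3 (521) [FIFO — oldest first]: 86 @ $20 + 106 @ $24 + 89 @ $19 + 121 @ $22 + 119 @ $20 = $10,997
Total COGS = $7,485 + $5,198 + $10,997 = $23,680
Ending inventory: 275 @ $20 = $5,500

COGS = $23,680; ending inventory = $5,500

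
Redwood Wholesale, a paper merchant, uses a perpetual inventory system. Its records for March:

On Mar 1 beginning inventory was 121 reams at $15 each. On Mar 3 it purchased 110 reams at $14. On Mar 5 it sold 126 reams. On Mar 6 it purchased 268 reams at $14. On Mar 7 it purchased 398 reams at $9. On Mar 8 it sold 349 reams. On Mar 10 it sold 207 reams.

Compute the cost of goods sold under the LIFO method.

COGS = $7,574

Mar 5, 126 sold [LIFO — newest first]: 110 @ $14 + 16 @ $15 = $1,780
Mar 8, 349 sold [LIFO — newest first]: 349 @ $9 = $3,141
Mar 10, 207 sold [LIFO — newest first]: 49 @ $9 + 158 @ $14 = $2,653
Total COGS = $1,780 + $3,141 + $2,653 = $7,574
Ending inventory: 105 @ $15 + 110 @ $14 = $3,115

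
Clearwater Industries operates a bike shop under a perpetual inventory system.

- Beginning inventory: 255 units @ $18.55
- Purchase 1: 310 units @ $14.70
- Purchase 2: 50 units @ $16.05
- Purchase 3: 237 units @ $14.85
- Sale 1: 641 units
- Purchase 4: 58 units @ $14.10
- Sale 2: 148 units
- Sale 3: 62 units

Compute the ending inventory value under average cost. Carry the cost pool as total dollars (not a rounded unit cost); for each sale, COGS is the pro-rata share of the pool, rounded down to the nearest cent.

After Beginning: 255 on hand, pool $4,730.25 (≈ $18.5500 each)
After Purchase 1: 565 on hand, pool $9,287.25 (≈ $16.4376 each)
After Purchase 2: 615 on hand, pool $10,089.75 (≈ $16.4061 each)
After Purchase 3: 852 on hand, pool $13,609.20 (≈ $15.9732 each)
Sale 1, sell 641: 641/852 × $13,609.20 → $10,238.84
After Purchase 4: 269 on hand, pool $4,188.16 (≈ $15.5694 each)
Sale 2, sell 148: 148/269 × $4,188.16 → $2,304.26
Sale 3, sell 62: 62/121 × $1,883.90 → $965.30
Total COGS = $10,238.84 + $2,304.26 + $965.30 = $13,508.40
Ending inventory (cost pool remaining) = $918.60

Ending inventory = $918.60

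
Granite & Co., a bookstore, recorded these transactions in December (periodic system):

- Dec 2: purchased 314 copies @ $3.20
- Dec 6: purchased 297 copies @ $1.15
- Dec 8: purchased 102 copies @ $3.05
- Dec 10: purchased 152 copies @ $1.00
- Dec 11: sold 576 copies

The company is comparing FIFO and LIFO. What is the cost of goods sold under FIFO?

COGS = $1,306.10

FIFO COGS: 314 @ $3.20 + 262 @ $1.15 = $1,306.10
LIFO COGS: 152 @ $1.00 + 102 @ $3.05 + 297 @ $1.15 + 25 @ $3.20 = $884.65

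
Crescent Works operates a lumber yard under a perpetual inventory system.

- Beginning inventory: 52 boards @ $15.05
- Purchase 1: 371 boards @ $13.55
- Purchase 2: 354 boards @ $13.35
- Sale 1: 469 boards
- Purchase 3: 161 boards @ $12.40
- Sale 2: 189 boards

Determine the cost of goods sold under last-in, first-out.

Sale 1 (469) [LIFO — newest first]: 354 @ $13.35 + 115 @ $13.55 = $6,284.15
Sale 2 (189) [LIFO — newest first]: 161 @ $12.40 + 28 @ $13.55 = $2,375.80
Total COGS = $6,284.15 + $2,375.80 = $8,659.95
Ending inventory: 52 @ $15.05 + 228 @ $13.55 = $3,872.00
Check: goods available $12,531.95 = COGS $8,659.95 + ending $3,872.00

COGS = $8,659.95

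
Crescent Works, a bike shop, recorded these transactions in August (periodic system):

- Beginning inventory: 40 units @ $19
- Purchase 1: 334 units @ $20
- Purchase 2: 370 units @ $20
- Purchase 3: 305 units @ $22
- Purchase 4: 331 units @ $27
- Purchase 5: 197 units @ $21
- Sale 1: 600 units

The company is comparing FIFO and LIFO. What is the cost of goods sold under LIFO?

COGS = $14,658

FIFO COGS: 40 @ $19 + 334 @ $20 + 226 @ $20 = $11,960
LIFO COGS: 197 @ $21 + 331 @ $27 + 72 @ $22 = $14,658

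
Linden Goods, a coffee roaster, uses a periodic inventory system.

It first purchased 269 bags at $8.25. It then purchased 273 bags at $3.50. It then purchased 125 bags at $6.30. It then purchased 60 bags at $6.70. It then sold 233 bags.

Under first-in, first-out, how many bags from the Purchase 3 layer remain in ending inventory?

125

Sale 1 (233) [FIFO — oldest first]: 233 @ $8.25 = $1,922.25
Ending inventory: 36 @ $8.25 + 273 @ $3.50 + 125 @ $6.30 + 60 @ $6.70 = $2,442.00
Check: goods available $4,364.25 = COGS $1,922.25 + ending $2,442.00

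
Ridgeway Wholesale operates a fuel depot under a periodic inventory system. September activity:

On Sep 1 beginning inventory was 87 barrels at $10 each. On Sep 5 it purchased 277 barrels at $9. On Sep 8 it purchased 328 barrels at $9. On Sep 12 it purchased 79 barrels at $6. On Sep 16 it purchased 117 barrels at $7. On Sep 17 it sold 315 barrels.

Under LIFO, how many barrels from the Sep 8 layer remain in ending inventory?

209

Sep 17, 315 sold [LIFO — newest first]: 117 @ $7 + 79 @ $6 + 119 @ $9 = $2,364
Ending inventory: 87 @ $10 + 277 @ $9 + 209 @ $9 = $5,244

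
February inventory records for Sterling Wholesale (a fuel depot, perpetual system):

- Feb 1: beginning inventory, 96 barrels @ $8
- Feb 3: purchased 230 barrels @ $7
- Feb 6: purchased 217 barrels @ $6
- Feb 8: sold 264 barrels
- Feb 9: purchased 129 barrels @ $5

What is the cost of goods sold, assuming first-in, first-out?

COGS = $1,944

Feb 8, 264 sold [FIFO — oldest first]: 96 @ $8 + 168 @ $7 = $1,944
Ending inventory: 62 @ $7 + 217 @ $6 + 129 @ $5 = $2,381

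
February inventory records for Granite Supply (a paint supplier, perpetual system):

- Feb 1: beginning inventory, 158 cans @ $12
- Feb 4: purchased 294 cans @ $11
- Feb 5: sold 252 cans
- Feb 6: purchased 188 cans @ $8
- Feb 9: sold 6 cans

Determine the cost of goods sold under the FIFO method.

COGS = $2,996

Feb 5, 252 sold [FIFO — oldest first]: 158 @ $12 + 94 @ $11 = $2,930
Feb 9, 6 sold [FIFO — oldest first]: 6 @ $11 = $66
Total COGS = $2,930 + $66 = $2,996
Ending inventory: 194 @ $11 + 188 @ $8 = $3,638
Check: goods available $6,634 = COGS $2,996 + ending $3,638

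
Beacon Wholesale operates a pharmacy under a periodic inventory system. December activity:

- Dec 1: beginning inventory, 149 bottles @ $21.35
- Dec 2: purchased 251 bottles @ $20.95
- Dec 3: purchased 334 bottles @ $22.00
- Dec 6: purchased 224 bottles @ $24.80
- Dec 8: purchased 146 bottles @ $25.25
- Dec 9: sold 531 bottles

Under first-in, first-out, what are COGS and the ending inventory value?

COGS = $11,321.60; ending inventory = $13,707.70

Dec 9, 531 sold [FIFO — oldest first]: 149 @ $21.35 + 251 @ $20.95 + 131 @ $22.00 = $11,321.60
Ending inventory: 203 @ $22.00 + 224 @ $24.80 + 146 @ $25.25 = $13,707.70
Check: goods available $25,029.30 = COGS $11,321.60 + ending $13,707.70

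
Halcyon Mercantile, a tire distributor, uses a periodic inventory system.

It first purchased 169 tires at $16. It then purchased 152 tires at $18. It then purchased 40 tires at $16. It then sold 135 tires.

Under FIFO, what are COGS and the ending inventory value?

COGS = $2,160; ending inventory = $3,920

Sale 1 (135) [FIFO — oldest first]: 135 @ $16 = $2,160
Ending inventory: 34 @ $16 + 152 @ $18 + 40 @ $16 = $3,920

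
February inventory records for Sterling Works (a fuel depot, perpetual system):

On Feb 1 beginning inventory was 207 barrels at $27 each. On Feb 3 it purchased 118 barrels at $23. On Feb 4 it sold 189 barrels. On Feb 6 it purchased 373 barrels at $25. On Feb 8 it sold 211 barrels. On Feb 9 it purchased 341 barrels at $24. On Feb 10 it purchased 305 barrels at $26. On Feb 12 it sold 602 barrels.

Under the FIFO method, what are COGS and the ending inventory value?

Feb 4, 189 sold [FIFO — oldest first]: 189 @ $27 = $5,103
Feb 8, 211 sold [FIFO — oldest first]: 18 @ $27 + 118 @ $23 + 75 @ $25 = $5,075
Feb 12, 602 sold [FIFO — oldest first]: 298 @ $25 + 304 @ $24 = $14,746
Total COGS = $5,103 + $5,075 + $14,746 = $24,924
Ending inventory: 37 @ $24 + 305 @ $26 = $8,818
Check: goods available $33,742 = COGS $24,924 + ending $8,818

COGS = $24,924; ending inventory = $8,818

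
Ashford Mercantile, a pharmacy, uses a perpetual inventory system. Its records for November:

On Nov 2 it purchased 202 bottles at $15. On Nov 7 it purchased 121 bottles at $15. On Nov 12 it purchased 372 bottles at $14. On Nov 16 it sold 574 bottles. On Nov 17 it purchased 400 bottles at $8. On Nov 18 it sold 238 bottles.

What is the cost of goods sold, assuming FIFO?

Nov 16, 574 sold [FIFO — oldest first]: 202 @ $15 + 121 @ $15 + 251 @ $14 = $8,359
Nov 18, 238 sold [FIFO — oldest first]: 121 @ $14 + 117 @ $8 = $2,630
Total COGS = $8,359 + $2,630 = $10,989
Ending inventory: 283 @ $8 = $2,264

COGS = $10,989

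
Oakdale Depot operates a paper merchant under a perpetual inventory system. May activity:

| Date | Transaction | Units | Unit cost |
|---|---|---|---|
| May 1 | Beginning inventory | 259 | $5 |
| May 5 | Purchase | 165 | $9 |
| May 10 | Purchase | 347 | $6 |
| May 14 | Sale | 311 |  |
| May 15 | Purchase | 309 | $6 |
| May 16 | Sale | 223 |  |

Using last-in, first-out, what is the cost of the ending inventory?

Ending inventory = $3,512

May 14, 311 sold [LIFO — newest first]: 311 @ $6 = $1,866
May 16, 223 sold [LIFO — newest first]: 223 @ $6 = $1,338
Total COGS = $1,866 + $1,338 = $3,204
Ending inventory: 259 @ $5 + 165 @ $9 + 36 @ $6 + 86 @ $6 = $3,512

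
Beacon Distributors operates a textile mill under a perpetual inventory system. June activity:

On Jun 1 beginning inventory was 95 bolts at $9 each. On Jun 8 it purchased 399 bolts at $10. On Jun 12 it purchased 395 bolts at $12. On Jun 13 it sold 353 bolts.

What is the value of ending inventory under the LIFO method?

Ending inventory = $5,349

Jun 13, 353 sold [LIFO — newest first]: 353 @ $12 = $4,236
Ending inventory: 95 @ $9 + 399 @ $10 + 42 @ $12 = $5,349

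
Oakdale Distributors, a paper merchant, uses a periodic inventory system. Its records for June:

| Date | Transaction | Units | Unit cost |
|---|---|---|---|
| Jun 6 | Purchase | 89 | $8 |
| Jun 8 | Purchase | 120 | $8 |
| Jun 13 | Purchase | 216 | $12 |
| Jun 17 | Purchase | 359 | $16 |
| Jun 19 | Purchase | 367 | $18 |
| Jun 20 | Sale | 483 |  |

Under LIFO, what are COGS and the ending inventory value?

COGS = $8,462; ending inventory = $8,152

Jun 20, 483 sold [LIFO — newest first]: 367 @ $18 + 116 @ $16 = $8,462
Ending inventory: 89 @ $8 + 120 @ $8 + 216 @ $12 + 243 @ $16 = $8,152
Check: goods available $16,614 = COGS $8,462 + ending $8,152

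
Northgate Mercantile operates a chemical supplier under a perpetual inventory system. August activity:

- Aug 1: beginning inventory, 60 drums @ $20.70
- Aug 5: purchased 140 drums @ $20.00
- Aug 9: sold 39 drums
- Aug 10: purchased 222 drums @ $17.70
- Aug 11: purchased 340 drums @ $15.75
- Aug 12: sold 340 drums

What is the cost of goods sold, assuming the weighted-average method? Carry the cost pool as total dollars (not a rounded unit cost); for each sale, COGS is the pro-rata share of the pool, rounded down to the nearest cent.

After Aug 1: 60 on hand, pool $1,242.00 (≈ $20.7000 each)
After Aug 5: 200 on hand, pool $4,042.00 (≈ $20.2100 each)
Aug 9, sell 39: 39/200 × $4,042.00 → $788.19
After Aug 10: 383 on hand, pool $7,183.21 (≈ $18.7551 each)
After Aug 11: 723 on hand, pool $12,538.21 (≈ $17.3419 each)
Aug 12, sell 340: 340/723 × $12,538.21 → $5,896.25
Total COGS = $788.19 + $5,896.25 = $6,684.44
Ending inventory (cost pool remaining) = $6,641.96

COGS = $6,684.44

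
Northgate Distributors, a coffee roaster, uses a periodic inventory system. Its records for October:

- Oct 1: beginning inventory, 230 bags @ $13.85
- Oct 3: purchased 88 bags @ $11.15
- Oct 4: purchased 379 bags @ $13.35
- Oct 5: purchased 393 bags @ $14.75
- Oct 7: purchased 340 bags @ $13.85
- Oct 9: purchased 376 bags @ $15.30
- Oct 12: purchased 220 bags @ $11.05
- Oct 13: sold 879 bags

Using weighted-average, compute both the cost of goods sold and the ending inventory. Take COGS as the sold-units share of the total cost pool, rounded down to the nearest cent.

COGS = $12,111.58; ending inventory = $15,804.32

Oct 13, sell 879: 879/2026 × $27,915.90 → $12,111.58
Ending inventory (cost pool remaining) = $15,804.32
Check: goods available $27,915.90 = COGS $12,111.58 + ending $15,804.32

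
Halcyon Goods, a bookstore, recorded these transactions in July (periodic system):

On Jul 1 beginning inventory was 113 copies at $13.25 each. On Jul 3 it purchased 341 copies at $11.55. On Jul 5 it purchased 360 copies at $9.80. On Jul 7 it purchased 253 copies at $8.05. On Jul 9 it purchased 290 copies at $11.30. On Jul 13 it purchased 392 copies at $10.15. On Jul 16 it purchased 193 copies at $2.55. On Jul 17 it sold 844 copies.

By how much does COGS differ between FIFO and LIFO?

$1,807.65

FIFO COGS: 113 @ $13.25 + 341 @ $11.55 + 360 @ $9.80 + 30 @ $8.05 = $9,205.30
LIFO COGS: 193 @ $2.55 + 392 @ $10.15 + 259 @ $11.30 = $7,397.65
Difference = |$9,205.30 − $7,397.65| = $1,807.65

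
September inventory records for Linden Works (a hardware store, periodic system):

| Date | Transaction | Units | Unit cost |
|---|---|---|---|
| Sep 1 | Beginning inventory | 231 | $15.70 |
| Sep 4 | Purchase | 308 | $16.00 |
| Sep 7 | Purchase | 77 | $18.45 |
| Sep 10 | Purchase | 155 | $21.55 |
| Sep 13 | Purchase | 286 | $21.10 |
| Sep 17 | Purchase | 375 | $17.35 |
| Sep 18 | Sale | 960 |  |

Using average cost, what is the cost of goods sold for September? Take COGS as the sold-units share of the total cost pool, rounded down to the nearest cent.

COGS = $17,333.93

Sep 18, sell 960: 960/1432 × $25,856.45 → $17,333.93
Ending inventory (cost pool remaining) = $8,522.52
Check: goods available $25,856.45 = COGS $17,333.93 + ending $8,522.52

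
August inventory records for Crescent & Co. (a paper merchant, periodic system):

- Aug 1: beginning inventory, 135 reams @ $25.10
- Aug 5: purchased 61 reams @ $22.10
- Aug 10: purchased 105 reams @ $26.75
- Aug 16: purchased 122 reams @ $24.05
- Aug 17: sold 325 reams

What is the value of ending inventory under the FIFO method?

Ending inventory = $2,356.90

Aug 17, 325 sold [FIFO — oldest first]: 135 @ $25.10 + 61 @ $22.10 + 105 @ $26.75 + 24 @ $24.05 = $8,122.55
Ending inventory: 98 @ $24.05 = $2,356.90
Check: goods available $10,479.45 = COGS $8,122.55 + ending $2,356.90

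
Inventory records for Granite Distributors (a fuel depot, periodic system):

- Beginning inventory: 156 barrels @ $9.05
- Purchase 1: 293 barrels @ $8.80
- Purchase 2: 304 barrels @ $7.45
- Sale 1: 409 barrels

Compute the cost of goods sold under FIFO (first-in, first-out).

COGS = $3,638.20

Sale 1 (409) [FIFO — oldest first]: 156 @ $9.05 + 253 @ $8.80 = $3,638.20
Ending inventory: 40 @ $8.80 + 304 @ $7.45 = $2,616.80
Check: goods available $6,255.00 = COGS $3,638.20 + ending $2,616.80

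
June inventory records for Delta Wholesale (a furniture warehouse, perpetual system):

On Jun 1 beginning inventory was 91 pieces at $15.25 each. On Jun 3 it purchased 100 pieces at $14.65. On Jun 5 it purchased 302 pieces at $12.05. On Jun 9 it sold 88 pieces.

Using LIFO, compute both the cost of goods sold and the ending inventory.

Jun 9, 88 sold [LIFO — newest first]: 88 @ $12.05 = $1,060.40
Ending inventory: 91 @ $15.25 + 100 @ $14.65 + 214 @ $12.05 = $5,431.45
Check: goods available $6,491.85 = COGS $1,060.40 + ending $5,431.45

COGS = $1,060.40; ending inventory = $5,431.45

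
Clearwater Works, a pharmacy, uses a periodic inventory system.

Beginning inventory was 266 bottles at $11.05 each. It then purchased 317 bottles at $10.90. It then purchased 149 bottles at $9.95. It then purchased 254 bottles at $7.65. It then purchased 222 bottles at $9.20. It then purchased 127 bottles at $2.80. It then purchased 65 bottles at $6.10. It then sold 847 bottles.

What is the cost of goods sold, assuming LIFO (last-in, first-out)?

COGS = $6,547.15

Sale 1 (847) [LIFO — newest first]: 65 @ $6.10 + 127 @ $2.80 + 222 @ $9.20 + 254 @ $7.65 + 149 @ $9.95 + 30 @ $10.90 = $6,547.15
Ending inventory: 266 @ $11.05 + 287 @ $10.90 = $6,067.60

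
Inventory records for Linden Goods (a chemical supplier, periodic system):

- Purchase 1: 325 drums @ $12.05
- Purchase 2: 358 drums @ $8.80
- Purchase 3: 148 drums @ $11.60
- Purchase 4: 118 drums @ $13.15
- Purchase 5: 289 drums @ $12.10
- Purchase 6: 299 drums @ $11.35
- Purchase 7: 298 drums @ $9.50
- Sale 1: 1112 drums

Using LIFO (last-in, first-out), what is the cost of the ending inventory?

Sale 1 (1112) [LIFO — newest first]: 298 @ $9.50 + 299 @ $11.35 + 289 @ $12.10 + 118 @ $13.15 + 108 @ $11.60 = $12,526.05
Ending inventory: 325 @ $12.05 + 358 @ $8.80 + 40 @ $11.60 = $7,530.65

Ending inventory = $7,530.65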